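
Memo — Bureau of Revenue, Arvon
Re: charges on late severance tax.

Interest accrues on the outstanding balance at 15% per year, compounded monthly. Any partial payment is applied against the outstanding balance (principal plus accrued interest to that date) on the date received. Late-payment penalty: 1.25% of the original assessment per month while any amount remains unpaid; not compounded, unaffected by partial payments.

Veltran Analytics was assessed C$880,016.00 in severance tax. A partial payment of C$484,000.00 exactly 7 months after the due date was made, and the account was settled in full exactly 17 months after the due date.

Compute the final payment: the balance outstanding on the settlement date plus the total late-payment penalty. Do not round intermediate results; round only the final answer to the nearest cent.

Monthly rate = 15% ÷ 12 = 1.25%
Balance at month 7: C$880,016.0000 × (1 + 0.0125)^7 = C$959,965.8675…
After C$484,000.00 payment: C$959,965.8675… − C$484,000.00 = C$475,965.8675…
Balance at month 17: C$475,965.8675… × (1 + 0.0125)^10 = C$538,922.2677…
Penalty: 17 × 1.25% × C$880,016.00 = C$187,003.40
Final settlement = outstanding balance + penalty = C$538,922.2677… + C$187,003.40 = C$725,925.67

C$725,925.67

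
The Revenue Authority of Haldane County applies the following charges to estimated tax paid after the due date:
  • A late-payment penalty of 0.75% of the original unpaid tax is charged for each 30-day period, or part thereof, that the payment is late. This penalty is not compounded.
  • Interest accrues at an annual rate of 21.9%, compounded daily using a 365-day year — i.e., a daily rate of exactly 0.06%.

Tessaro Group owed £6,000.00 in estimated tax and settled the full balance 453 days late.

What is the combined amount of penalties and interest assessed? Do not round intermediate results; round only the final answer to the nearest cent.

£2,593.31

Penalty periods: ⌈453/30⌉ = 16; penalty = 16 × 0.75% × £6,000.00 = £720.00
Interest: £6,000.00 × ((1 + 0.0006)^453 − 1) = £6,000.00 × 0.31221755… = £1,873.3053…
Penalties + interest = £720.0000 + £1,873.3053… = £2,593.31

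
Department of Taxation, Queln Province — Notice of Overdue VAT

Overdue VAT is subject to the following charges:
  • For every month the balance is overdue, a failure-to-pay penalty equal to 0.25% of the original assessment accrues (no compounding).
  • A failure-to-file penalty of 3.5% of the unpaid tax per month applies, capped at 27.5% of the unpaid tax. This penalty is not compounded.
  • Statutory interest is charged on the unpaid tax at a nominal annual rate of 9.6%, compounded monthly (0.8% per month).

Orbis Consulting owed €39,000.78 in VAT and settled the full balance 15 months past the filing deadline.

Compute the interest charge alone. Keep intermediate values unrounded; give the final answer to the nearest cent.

€4,951.49

Interest: €39,000.78 × ((1 + 0.008)^15 − 1) = €39,000.78 × 0.1269587… = €4,951.4864…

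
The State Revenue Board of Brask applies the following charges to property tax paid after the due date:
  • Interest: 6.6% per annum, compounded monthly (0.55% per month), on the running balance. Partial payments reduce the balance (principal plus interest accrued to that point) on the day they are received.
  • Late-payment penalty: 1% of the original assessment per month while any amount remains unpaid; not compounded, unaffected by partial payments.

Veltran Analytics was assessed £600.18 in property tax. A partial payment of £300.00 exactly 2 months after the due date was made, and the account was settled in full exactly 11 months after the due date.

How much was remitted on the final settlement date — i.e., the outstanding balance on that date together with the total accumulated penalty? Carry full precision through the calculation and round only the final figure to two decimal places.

Balance at month 2: £600.1800 × (1 + 0.0055)^2 = £606.8001…
After £300.00 payment: £606.8001… − £300.00 = £306.8001…
Balance at month 11: £306.8001… × (1 + 0.0055)^9 = £322.3252…
Penalty: 11 × 1% × £600.18 = £66.02…
Final settlement = outstanding balance + penalty = £322.3252… + £66.02… = £388.34

£388.34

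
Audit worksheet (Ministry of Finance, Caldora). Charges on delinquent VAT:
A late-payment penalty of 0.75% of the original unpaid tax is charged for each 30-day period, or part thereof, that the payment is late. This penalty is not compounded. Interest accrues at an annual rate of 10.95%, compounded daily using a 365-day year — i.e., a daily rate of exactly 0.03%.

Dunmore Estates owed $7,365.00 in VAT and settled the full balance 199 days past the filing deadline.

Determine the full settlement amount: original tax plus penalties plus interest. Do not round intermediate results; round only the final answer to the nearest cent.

Penalty periods: ⌈199/30⌉ = 7; penalty = 7 × 0.75% × $7,365.00 = $386.66…
Interest: $7,365.00 × ((1 + 0.0003)^199 − 1) = $7,365.00 × 0.06150854… = $453.0104…
Total = $7,365.00 + $386.6625 + $453.0104… = $8,204.67

$8,204.67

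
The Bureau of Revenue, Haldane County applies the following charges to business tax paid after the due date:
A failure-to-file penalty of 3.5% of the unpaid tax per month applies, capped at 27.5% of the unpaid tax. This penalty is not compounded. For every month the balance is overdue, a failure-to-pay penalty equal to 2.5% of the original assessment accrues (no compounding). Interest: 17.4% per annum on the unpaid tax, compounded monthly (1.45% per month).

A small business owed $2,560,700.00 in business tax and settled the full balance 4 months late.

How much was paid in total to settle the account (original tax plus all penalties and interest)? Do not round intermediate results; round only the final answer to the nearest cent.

Failure-to-file: 4 × 3.5% × $2,560,700.00 = $358,498.00 (under the 27.5% cap)
Failure-to-pay penalty: 4 × 2.5% × $2,560,700.00 = $256,070.00
Interest: $2,560,700.00 × ((1 + 0.0145)^4 − 1) = $2,560,700.00 × 0.0592737… = $151,782.2627…
Total = $2,560,700.00 + $614,568.0000 + $151,782.2627… = $3,327,050.26

$3,327,050.26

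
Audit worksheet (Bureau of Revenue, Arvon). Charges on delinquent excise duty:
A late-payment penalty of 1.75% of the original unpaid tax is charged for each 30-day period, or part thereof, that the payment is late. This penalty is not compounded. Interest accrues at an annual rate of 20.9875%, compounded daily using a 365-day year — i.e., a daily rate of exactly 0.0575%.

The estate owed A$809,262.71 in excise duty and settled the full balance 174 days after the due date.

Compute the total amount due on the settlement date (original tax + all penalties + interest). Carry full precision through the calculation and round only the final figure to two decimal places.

A$979,365.20

Penalty periods: ⌈174/30⌉ = 6; penalty = 6 × 1.75% × A$809,262.71 = A$84,972.58…
Interest: A$809,262.71 × ((1 + 0.000575)^174 − 1) = A$809,262.71 × 0.10519440… = A$85,129.9048…
Total = A$809,262.71 + A$84,972.5846… + A$85,129.9048… = A$979,365.20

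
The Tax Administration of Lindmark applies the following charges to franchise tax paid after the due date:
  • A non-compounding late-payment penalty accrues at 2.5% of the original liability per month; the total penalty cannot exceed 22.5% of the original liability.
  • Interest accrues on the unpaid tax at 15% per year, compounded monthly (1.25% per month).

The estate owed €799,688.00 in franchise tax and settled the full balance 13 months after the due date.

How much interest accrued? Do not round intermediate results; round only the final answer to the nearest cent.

€140,156.48

Interest: €799,688.00 × ((1 + 0.0125)^13 − 1) = €799,688.00 × 0.1752639… = €140,156.4770…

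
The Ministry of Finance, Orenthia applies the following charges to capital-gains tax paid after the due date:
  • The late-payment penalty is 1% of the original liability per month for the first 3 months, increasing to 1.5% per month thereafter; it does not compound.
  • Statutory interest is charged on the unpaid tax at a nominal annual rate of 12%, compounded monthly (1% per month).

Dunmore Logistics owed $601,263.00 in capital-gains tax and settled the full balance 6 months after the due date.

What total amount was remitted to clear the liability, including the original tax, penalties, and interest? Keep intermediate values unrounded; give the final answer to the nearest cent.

$683,347.52

Penalty, months 1–3: 3 × 1% × $601,263.00 = $18,037.89
Penalty, months 4–6: 3 × 1.5% × $601,263.00 = $27,056.84…
Interest: $601,263.00 × ((1 + 0.01)^6 − 1) = $601,263.00 × 0.0615202… = $36,989.7903…
Total = $601,263.00 + $45,094.7250 + $36,989.7903… = $683,347.52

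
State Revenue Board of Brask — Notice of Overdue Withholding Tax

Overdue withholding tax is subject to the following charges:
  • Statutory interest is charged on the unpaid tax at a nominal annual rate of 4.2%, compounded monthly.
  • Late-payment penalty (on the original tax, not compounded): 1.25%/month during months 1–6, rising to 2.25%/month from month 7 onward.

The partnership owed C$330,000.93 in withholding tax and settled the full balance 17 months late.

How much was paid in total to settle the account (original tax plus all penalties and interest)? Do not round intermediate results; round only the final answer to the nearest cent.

C$456,620.81

Penalty, months 1–6: 6 × 1.25% × C$330,000.93 = C$24,750.07…
Penalty, months 7–17: 11 × 2.25% × C$330,000.93 = C$81,675.23…
Interest (4.2%/yr ÷ 12 = 0.35%/month): C$330,000.93 × ((1 + 0.0035)^17 − 1) = C$20,194.5770…
Total = C$330,000.93 + C$106,425.2999… + C$20,194.5770… = C$456,620.81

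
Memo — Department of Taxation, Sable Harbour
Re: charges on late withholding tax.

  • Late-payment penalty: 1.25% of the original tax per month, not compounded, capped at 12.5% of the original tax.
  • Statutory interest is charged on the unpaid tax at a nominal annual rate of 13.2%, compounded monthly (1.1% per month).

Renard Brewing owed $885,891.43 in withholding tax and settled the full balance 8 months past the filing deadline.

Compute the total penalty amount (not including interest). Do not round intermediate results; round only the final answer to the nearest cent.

$88,589.14

Penalty: 8 × 1.25% × $885,891.43 = $88,589.14… (below the 12.5% cap of $110,736.43…)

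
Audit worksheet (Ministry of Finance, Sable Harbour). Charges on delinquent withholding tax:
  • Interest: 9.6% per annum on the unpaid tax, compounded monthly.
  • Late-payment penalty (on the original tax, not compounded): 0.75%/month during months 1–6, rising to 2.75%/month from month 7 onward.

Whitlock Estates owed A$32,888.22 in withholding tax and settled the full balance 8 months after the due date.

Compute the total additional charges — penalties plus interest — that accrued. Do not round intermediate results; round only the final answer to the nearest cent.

Penalty, months 1–6: 6 × 0.75% × A$32,888.22 = A$1,479.97…
Penalty, months 7–8: 2 × 2.75% × A$32,888.22 = A$1,808.85…
Interest (9.6%/yr ÷ 12 = 0.8%/month): A$32,888.22 × ((1 + 0.008)^8 − 1) = A$2,164.7342…
Penalties + interest = A$3,288.8220 + A$2,164.7342… = A$5,453.56

A$5,453.56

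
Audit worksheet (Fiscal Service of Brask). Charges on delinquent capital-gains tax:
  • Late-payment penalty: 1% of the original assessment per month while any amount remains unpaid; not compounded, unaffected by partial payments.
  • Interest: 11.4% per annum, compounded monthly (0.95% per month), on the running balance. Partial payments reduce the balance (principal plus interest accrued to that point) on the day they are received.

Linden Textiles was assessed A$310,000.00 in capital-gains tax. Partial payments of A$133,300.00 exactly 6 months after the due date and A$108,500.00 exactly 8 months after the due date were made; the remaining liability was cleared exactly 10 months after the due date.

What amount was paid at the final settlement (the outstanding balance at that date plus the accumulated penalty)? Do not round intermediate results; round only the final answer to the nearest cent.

Balance at month 6: A$310,000.0000 × (1 + 0.0095)^6 = A$328,095.0162…
After A$133,300.00 payment: A$328,095.0162… − A$133,300.00 = A$194,795.0162…
Balance at month 8: A$194,795.0162… × (1 + 0.0095)^2 = A$198,513.7018…
After A$108,500.00 payment: A$198,513.7018… − A$108,500.00 = A$90,013.7018…
Balance at month 10: A$90,013.7018… × (1 + 0.0095)^2 = A$91,732.0859…
Penalty: 10 × 1% × A$310,000.00 = A$31,000.00
Final settlement = outstanding balance + penalty = A$91,732.0859… + A$31,000.00 = A$122,732.09

A$122,732.09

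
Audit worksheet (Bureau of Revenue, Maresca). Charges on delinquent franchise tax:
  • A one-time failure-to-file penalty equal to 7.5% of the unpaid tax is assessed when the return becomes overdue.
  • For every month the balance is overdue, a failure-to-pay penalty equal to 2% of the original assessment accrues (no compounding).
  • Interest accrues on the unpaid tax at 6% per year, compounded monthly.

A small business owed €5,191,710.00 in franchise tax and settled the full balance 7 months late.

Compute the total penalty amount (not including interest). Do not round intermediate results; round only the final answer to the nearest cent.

Failure-to-file penalty: 7.5% × €5,191,710.00 = €389,378.25
Failure-to-pay penalty = 2% × €5,191,710.00 × 7 mo = €726,839.40
Total penalty = €389,378.25 + €726,839.40 = €1,116,217.65

€1,116,217.65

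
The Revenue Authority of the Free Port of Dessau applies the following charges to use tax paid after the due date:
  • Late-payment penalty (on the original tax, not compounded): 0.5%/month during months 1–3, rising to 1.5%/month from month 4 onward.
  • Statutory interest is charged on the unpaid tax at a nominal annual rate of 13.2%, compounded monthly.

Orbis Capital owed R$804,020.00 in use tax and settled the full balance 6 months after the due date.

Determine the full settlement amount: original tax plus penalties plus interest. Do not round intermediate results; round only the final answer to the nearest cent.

Penalty, months 1–3: 3 × 0.5% × R$804,020.00 = R$12,060.30
Penalty, months 4–6: 3 × 1.5% × R$804,020.00 = R$36,180.90
Interest (13.2%/yr ÷ 12 = 1.1%/month): R$804,020.00 × ((1 + 0.011)^6 − 1) = R$54,546.1967…
Total = R$804,020.00 + R$48,241.2000 + R$54,546.1967… = R$906,807.40

R$906,807.40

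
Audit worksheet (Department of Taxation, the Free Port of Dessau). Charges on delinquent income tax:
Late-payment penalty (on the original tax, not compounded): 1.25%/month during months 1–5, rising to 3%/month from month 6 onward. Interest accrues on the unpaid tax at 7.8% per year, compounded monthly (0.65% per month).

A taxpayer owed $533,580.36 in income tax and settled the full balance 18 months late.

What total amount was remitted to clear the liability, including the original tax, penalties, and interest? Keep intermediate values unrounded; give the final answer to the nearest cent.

Penalty, months 1–5: 5 × 1.25% × $533,580.36 = $33,348.77…
Penalty, months 6–18: 13 × 3% × $533,580.36 = $208,096.34…
Interest: $533,580.36 × ((1 + 0.0065)^18 − 1) = $533,580.36 × 0.1236939… = $66,000.6395…
Total = $533,580.36 + $241,445.1129 + $66,000.6395… = $841,026.11

$841,026.11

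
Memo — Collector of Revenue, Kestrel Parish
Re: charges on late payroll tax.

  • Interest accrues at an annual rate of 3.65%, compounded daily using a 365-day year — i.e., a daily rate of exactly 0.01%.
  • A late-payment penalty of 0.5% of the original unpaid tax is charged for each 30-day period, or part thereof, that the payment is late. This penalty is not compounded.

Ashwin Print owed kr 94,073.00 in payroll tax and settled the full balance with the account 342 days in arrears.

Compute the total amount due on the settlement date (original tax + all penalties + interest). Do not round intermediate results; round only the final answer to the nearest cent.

Penalty periods: ⌈342/30⌉ = 12; penalty = 12 × 0.5% × kr 94,073.00 = kr 5,644.38
Interest: kr 94,073.00 × ((1 + 0.0001)^342 − 1) = kr 94,073.00 × 0.03478977… = kr 3,272.7785…
Total = kr 94,073.00 + kr 5,644.3800 + kr 3,272.7785… = kr 102,990.16

kr 102,990.16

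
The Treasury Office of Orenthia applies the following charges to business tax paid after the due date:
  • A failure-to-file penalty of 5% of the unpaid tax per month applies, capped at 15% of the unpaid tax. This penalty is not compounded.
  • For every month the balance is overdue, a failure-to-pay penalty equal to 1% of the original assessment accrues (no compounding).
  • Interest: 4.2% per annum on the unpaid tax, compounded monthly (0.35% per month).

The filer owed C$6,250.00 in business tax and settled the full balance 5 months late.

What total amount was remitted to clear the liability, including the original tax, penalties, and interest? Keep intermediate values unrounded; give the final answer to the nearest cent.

C$7,610.14

Failure-to-file: 5 × 5% × C$6,250.00 = C$1,562.50, capped at 15% × C$6,250.00 = C$937.50
Failure-to-pay penalty: 5 × 1% × C$6,250.00 = C$312.50
Interest: C$6,250.00 × ((1 + 0.0035)^5 − 1) = C$6,250.00 × 0.0176229… = C$110.1433…
Total = C$6,250.00 + C$1,250.0000 + C$110.1433… = C$7,610.14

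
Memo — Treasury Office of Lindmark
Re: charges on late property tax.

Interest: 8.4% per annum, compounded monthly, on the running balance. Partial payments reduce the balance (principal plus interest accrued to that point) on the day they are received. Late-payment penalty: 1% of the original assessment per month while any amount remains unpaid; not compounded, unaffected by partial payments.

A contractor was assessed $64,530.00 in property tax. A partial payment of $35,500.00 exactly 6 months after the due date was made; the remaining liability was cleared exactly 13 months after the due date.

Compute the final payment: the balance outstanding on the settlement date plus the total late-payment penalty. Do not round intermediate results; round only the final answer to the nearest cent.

Monthly rate = 8.4% ÷ 12 = 0.7%
Balance at month 6: $64,530.0000 × (1 + 0.007)^6 = $67,288.1346…
After $35,500.00 payment: $67,288.1346… − $35,500.00 = $31,788.1346…
Balance at month 13: $31,788.1346… × (1 + 0.007)^7 = $33,378.8474…
Penalty: 13 × 1% × $64,530.00 = $8,388.90
Final settlement = outstanding balance + penalty = $33,378.8474… + $8,388.90 = $41,767.75

$41,767.75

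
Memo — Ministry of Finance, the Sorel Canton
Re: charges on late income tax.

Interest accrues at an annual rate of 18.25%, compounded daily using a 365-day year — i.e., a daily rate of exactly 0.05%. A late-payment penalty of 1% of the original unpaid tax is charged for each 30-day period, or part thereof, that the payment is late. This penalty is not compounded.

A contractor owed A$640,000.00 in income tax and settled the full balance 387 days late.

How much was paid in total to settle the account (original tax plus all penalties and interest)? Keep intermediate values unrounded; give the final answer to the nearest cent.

A$859,795.65

Penalty periods: ⌈387/30⌉ = 13; penalty = 13 × 1% × A$640,000.00 = A$83,200.00
Interest: A$640,000.00 × ((1 + 0.0005)^387 − 1) = A$640,000.00 × 0.21343070… = A$136,595.6512…
Total = A$640,000.00 + A$83,200.0000 + A$136,595.6512… = A$859,795.65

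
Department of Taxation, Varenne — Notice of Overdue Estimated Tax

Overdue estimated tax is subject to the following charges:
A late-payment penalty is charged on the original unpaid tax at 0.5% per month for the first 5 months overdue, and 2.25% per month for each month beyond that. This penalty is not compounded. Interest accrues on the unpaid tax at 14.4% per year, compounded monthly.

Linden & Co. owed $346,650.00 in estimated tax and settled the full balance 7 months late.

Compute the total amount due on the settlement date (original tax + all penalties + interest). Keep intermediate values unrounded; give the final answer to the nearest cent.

Penalty, months 1–5: 5 × 0.5% × $346,650.00 = $8,666.25
Penalty, months 6–7: 2 × 2.25% × $346,650.00 = $15,599.25
Interest (14.4%/yr ÷ 12 = 1.2%/month): $346,650.00 × ((1 + 0.012)^7 − 1) = $30,188.0884…
Total = $346,650.00 + $24,265.5000 + $30,188.0884… = $401,103.59

$401,103.59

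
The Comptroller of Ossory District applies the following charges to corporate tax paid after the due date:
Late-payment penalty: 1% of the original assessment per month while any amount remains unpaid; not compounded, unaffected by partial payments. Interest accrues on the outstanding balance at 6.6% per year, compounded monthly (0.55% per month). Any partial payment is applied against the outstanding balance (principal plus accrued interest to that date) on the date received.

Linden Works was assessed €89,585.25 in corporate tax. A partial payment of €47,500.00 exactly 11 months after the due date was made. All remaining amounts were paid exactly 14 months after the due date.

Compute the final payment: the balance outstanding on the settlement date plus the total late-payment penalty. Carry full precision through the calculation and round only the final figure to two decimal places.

€60,989.29

Balance at month 11: €89,585.2500 × (1 + 0.0055)^11 = €95,156.6916…
After €47,500.00 payment: €95,156.6916… − €47,500.00 = €47,656.6916…
Balance at month 14: €47,656.6916… × (1 + 0.0055)^3 = €48,447.3598…
Penalty: 14 × 1% × €89,585.25 = €12,541.94…
Final settlement = outstanding balance + penalty = €48,447.3598… + €12,541.94… = €60,989.29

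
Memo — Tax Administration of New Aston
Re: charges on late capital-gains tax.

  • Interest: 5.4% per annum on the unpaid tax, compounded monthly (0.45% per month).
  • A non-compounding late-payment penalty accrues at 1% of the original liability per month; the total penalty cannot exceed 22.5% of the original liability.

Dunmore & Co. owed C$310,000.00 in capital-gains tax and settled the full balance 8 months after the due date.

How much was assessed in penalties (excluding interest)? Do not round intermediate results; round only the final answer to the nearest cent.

Penalty: 8 × 1% × C$310,000.00 = C$24,800.00 (below the 22.5% cap of C$69,750.00)

C$24,800.00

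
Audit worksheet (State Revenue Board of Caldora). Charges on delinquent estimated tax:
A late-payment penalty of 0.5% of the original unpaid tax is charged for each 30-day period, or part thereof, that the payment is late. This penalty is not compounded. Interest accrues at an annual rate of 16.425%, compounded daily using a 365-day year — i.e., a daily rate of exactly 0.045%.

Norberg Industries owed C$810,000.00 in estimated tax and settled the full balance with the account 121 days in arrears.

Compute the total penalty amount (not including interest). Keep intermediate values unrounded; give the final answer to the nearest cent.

C$20,250.00

Penalty periods: ⌈121/30⌉ = 5; penalty = 5 × 0.5% × C$810,000.00 = C$20,250.00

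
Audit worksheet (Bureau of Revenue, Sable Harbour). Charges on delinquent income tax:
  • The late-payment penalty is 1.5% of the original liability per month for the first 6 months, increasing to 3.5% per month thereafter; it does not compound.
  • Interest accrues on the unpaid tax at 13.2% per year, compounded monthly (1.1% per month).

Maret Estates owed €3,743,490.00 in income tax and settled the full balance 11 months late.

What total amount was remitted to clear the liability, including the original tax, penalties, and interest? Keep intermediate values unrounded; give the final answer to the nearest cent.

Penalty, months 1–6: 6 × 1.5% × €3,743,490.00 = €336,914.10
Penalty, months 7–11: 5 × 3.5% × €3,743,490.00 = €655,110.75
Interest: €3,743,490.00 × ((1 + 0.011)^11 − 1) = €3,743,490.00 × 0.1278795… = €478,715.7109…
Total = €3,743,490.00 + €992,024.8500 + €478,715.7109… = €5,214,230.56

€5,214,230.56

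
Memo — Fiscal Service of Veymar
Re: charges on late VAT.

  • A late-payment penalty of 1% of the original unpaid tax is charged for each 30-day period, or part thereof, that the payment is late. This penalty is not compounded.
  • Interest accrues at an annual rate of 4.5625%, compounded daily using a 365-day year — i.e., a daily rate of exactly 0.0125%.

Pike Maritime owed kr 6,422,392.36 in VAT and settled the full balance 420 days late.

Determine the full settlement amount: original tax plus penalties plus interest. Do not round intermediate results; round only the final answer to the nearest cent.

kr 7,667,688.49

Penalty periods: ⌈420/30⌉ = 14; penalty = 14 × 1% × kr 6,422,392.36 = kr 899,134.93…
Interest: kr 6,422,392.36 × ((1 + 0.000125)^420 − 1) = kr 6,422,392.36 × 0.05389910… = kr 346,161.1954…
Total = kr 6,422,392.36 + kr 899,134.9304 + kr 346,161.1954… = kr 7,667,688.49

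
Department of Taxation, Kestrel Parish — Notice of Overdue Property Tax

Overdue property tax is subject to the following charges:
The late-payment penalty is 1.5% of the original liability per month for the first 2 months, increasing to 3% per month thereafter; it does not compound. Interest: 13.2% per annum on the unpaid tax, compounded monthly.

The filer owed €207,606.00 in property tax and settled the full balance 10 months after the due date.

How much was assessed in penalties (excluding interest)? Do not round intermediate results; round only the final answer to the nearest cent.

€56,053.62

Penalty, months 1–2: 2 × 1.5% × €207,606.00 = €6,228.18
Penalty, months 3–10: 8 × 3% × €207,606.00 = €49,825.44
Total penalty = €6,228.18 + €49,825.44 = €56,053.62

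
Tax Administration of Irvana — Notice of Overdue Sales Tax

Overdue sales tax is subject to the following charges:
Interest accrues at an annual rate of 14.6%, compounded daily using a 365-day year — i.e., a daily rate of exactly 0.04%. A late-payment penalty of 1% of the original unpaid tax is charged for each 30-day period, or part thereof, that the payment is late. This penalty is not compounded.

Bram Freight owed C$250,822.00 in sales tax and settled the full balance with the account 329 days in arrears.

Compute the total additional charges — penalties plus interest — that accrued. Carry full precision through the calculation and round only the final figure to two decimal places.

Penalty periods: ⌈329/30⌉ = 11; penalty = 11 × 1% × C$250,822.00 = C$27,590.42
Interest: C$250,822.00 × ((1 + 0.0004)^329 − 1) = C$250,822.00 × 0.14062195… = C$35,271.0797…
Penalties + interest = C$27,590.4200 + C$35,271.0797… = C$62,861.50

C$62,861.50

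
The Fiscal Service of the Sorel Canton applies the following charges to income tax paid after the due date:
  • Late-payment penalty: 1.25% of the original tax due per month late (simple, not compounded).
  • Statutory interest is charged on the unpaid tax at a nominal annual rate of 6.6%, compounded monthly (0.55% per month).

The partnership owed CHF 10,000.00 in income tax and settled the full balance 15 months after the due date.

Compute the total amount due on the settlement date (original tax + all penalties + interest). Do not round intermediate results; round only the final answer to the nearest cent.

Late-payment penalty: 15 × 1.25% × CHF 10,000.00 = CHF 1,875.00
Interest: CHF 10,000.00 × ((1 + 0.0055)^15 − 1) = CHF 10,000.00 × 0.0857532… = CHF 857.5321…
Total = CHF 10,000.00 + CHF 1,875.0000 + CHF 857.5321… = CHF 12,732.53

CHF 12,732.53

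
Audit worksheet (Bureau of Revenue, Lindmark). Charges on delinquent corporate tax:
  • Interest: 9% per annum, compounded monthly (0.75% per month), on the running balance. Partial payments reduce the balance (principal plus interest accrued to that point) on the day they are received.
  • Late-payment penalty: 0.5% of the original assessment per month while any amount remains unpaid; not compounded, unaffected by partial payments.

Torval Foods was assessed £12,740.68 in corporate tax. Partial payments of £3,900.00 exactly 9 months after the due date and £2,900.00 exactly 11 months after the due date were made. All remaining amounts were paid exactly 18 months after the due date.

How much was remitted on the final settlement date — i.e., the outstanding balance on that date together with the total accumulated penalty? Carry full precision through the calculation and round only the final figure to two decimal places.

Balance at month 9: £12,740.6800 × (1 + 0.0075)^9 = £13,626.9324…
After £3,900.00 payment: £13,626.9324… − £3,900.00 = £9,726.9324…
Balance at month 11: £9,726.9324… × (1 + 0.0075)^2 = £9,873.3835…
After £2,900.00 payment: £9,873.3835… − £2,900.00 = £6,973.3835…
Balance at month 18: £6,973.3835… × (1 + 0.0075)^7 = £7,347.8272…
Penalty: 18 × 0.5% × £12,740.68 = £1,146.66…
Final settlement = outstanding balance + penalty = £7,347.8272… + £1,146.66… = £8,494.49

£8,494.49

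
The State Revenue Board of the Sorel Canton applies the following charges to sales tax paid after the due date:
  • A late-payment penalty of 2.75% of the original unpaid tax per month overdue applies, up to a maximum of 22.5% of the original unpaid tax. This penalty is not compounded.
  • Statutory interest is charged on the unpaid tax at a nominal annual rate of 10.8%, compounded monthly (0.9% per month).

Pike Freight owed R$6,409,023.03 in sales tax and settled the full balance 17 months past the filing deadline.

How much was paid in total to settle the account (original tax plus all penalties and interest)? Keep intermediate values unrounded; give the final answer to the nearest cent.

R$8,905,515.08

Penalty (uncapped): 17 × 2.75% × R$6,409,023.03 = R$2,996,218.27…; cap = 22.5% × R$6,409,023.03 = R$1,442,030.18… → penalty = R$1,442,030.18…
Interest: R$6,409,023.03 × ((1 + 0.009)^17 − 1) = R$6,409,023.03 × 0.1645277… = R$1,054,461.8648…
Total = R$6,409,023.03 + R$1,442,030.1818… + R$1,054,461.8648… = R$8,905,515.08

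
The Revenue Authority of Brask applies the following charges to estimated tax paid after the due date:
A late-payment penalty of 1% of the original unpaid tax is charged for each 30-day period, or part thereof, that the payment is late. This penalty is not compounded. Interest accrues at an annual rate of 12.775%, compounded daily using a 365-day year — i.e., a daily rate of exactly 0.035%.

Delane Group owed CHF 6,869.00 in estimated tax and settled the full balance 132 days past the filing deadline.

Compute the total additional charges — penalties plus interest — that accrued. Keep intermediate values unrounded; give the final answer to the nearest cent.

CHF 668.18

Penalty periods: ⌈132/30⌉ = 5; penalty = 5 × 1% × CHF 6,869.00 = CHF 343.45
Interest: CHF 6,869.00 × ((1 + 0.00035)^132 − 1) = CHF 6,869.00 × 0.04727538… = CHF 324.7346…
Penalties + interest = CHF 343.4500 + CHF 324.7346… = CHF 668.18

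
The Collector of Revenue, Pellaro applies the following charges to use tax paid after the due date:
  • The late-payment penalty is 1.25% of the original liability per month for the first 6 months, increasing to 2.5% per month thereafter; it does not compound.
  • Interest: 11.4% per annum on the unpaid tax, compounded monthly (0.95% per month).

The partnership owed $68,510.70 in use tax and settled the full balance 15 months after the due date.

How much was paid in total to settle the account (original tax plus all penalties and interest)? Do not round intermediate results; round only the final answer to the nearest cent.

Penalty, months 1–6: 6 × 1.25% × $68,510.70 = $5,138.30…
Penalty, months 7–15: 9 × 2.5% × $68,510.70 = $15,414.91…
Interest: $68,510.70 × ((1 + 0.0095)^15 − 1) = $68,510.70 × 0.1523777… = $10,439.5036…
Total = $68,510.70 + $20,553.2100 + $10,439.5036… = $99,503.41

$99,503.41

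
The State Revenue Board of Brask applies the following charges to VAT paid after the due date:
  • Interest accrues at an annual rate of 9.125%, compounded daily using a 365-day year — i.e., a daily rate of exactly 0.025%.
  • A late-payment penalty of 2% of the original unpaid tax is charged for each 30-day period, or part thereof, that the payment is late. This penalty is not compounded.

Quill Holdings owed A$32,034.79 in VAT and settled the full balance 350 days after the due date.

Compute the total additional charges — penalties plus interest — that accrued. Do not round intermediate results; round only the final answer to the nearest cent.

A$10,617.30

Penalty periods: ⌈350/30⌉ = 12; penalty = 12 × 2% × A$32,034.79 = A$7,688.35…
Interest: A$32,034.79 × ((1 + 0.00025)^350 − 1) = A$32,034.79 × 0.09143033… = A$2,928.9514…
Penalties + interest = A$7,688.3496 + A$2,928.9514… = A$10,617.30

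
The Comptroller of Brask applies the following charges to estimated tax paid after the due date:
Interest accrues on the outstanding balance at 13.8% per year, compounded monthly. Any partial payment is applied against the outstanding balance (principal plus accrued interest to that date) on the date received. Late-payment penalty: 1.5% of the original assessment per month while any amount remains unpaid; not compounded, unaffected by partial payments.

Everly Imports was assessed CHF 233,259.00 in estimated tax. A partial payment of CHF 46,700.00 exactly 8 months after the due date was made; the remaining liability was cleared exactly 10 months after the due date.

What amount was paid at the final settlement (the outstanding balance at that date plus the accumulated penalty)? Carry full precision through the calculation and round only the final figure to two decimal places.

Monthly rate = 13.8% ÷ 12 = 1.15%
Balance at month 8: CHF 233,259.0000 × (1 + 0.0115)^8 = CHF 255,602.7407…
After CHF 46,700.00 payment: CHF 255,602.7407… − CHF 46,700.00 = CHF 208,902.7407…
Balance at month 10: CHF 208,902.7407… × (1 + 0.0115)^2 = CHF 213,735.1312…
Penalty: 10 × 1.5% × CHF 233,259.00 = CHF 34,988.85
Final settlement = outstanding balance + penalty = CHF 213,735.1312… + CHF 34,988.85 = CHF 248,723.98

CHF 248,723.98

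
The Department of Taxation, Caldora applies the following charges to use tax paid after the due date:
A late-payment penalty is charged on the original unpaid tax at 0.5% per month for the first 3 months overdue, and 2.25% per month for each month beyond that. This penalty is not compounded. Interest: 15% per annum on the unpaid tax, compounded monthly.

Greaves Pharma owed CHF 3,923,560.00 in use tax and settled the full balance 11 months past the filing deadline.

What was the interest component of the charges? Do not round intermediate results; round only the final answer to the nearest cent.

CHF 574,504.19

Interest (15%/yr ÷ 12 = 1.25%/month): CHF 3,923,560.00 × ((1 + 0.0125)^11 − 1) = CHF 574,504.1931…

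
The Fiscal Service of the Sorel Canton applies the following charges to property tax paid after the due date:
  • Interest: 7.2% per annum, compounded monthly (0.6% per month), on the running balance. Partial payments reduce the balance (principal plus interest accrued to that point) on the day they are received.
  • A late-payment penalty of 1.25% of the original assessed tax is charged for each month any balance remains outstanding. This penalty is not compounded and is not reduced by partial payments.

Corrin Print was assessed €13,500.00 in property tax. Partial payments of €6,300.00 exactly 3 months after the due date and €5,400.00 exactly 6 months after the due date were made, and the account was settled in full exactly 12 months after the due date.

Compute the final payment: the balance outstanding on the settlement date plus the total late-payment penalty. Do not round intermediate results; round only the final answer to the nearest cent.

Balance at month 3: €13,500.0000 × (1 + 0.006)^3 = €13,744.4609…
After €6,300.00 payment: €13,744.4609… − €6,300.00 = €7,444.4609…
Balance at month 6: €7,444.4609… × (1 + 0.006)^3 = €7,579.2668…
After €5,400.00 payment: €7,579.2668… − €5,400.00 = €2,179.2668…
Balance at month 12: €2,179.2668… × (1 + 0.006)^6 = €2,258.9067…
Penalty: 12 × 1.25% × €13,500.00 = €2,025.00
Final settlement = outstanding balance + penalty = €2,258.9067… + €2,025.00 = €4,283.91

€4,283.91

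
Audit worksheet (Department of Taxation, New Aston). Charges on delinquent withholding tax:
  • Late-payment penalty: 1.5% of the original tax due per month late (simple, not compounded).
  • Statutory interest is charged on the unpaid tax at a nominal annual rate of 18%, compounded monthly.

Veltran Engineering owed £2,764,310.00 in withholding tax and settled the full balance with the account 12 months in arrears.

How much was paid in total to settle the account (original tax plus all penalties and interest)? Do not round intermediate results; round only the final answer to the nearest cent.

£3,802,635.07

Late-payment penalty = 1.5% × £2,764,310.00 × 12 mo = £497,575.80
Interest (18%/yr ÷ 12 = 1.5%/month): £2,764,310.00 × ((1 + 0.015)^12 − 1) = £540,749.2676…
Total = £2,764,310.00 + £497,575.8000 + £540,749.2676… = £3,802,635.07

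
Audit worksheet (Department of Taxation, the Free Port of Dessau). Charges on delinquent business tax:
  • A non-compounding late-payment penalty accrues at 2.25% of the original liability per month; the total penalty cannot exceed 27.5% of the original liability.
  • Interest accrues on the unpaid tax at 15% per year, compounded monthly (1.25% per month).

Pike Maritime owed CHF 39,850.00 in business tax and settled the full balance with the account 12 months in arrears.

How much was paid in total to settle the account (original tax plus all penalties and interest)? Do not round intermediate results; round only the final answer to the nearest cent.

Penalty: 12 × 2.25% × CHF 39,850.00 = CHF 10,759.50 (below the 27.5% cap of CHF 10,958.75)
Interest: CHF 39,850.00 × ((1 + 0.0125)^12 − 1) = CHF 39,850.00 × 0.1607545… = CHF 6,406.0675…
Total = CHF 39,850.00 + CHF 10,759.5000 + CHF 6,406.0675… = CHF 57,015.57

CHF 57,015.57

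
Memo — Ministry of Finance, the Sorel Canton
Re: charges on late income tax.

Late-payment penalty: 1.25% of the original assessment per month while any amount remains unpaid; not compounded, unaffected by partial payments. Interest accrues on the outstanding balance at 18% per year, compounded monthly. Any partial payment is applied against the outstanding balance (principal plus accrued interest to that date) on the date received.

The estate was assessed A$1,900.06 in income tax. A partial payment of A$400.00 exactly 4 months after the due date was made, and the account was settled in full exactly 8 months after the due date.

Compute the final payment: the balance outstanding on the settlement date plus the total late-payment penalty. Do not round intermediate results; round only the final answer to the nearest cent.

A$1,905.86

Monthly rate = 18% ÷ 12 = 1.5%
Balance at month 4: A$1,900.0600 × (1 + 0.015)^4 = A$2,016.6544…
After A$400.00 payment: A$2,016.6544… − A$400.00 = A$1,616.6544…
Balance at month 8: A$1,616.6544… × (1 + 0.015)^4 = A$1,715.8581…
Penalty: 8 × 1.25% × A$1,900.06 = A$190.01…
Final settlement = outstanding balance + penalty = A$1,715.8581… + A$190.01… = A$1,905.86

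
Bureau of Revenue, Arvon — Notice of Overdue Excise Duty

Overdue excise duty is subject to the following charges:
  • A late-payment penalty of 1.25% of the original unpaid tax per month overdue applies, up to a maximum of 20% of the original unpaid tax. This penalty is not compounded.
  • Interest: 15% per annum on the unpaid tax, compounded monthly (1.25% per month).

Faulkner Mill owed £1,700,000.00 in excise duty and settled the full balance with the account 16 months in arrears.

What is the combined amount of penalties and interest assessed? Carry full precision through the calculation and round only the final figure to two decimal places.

£713,812.23

Penalty (uncapped): 16 × 1.25% × £1,700,000.00 = £340,000.00; cap = 20% × £1,700,000.00 = £340,000.00 → penalty = £340,000.00
Interest: £1,700,000.00 × ((1 + 0.0125)^16 − 1) = £1,700,000.00 × 0.2198895… = £373,812.2311…
Penalties + interest = £340,000.0000 + £373,812.2311… = £713,812.23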